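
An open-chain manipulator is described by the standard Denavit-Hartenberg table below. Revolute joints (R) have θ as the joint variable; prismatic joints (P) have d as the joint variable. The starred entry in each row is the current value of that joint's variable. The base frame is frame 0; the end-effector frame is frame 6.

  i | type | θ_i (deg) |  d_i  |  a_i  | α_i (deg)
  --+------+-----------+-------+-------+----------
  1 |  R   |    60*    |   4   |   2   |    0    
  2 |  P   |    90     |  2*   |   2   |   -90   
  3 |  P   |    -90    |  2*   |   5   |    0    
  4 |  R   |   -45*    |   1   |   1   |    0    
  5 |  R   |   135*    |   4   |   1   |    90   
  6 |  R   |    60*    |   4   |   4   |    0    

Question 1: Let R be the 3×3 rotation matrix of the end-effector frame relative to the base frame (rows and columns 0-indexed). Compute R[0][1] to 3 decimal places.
End-effector y-axis (col 1 of R) = (0.5000,-0.8660,0.0000)
R[0][1] = 0.5000

0.500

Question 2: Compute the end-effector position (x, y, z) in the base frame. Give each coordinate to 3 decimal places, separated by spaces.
after link 1: o_1 = (1.0000, 1.7321, 4.0000)
after link 2: o_2 = (-0.7321, 2.7321, 6.0000)
after link 3: o_3 = (-1.7321, 1.0000, 11.0000)
after link 4: o_4 = (-1.6197, -0.2196, 11.7071)
after link 5: o_5 = (-4.4857, -3.1837, 11.7071)
after link 6: o_6 = (-7.9498, -5.1837, 15.7071)

-7.950 -5.184 15.707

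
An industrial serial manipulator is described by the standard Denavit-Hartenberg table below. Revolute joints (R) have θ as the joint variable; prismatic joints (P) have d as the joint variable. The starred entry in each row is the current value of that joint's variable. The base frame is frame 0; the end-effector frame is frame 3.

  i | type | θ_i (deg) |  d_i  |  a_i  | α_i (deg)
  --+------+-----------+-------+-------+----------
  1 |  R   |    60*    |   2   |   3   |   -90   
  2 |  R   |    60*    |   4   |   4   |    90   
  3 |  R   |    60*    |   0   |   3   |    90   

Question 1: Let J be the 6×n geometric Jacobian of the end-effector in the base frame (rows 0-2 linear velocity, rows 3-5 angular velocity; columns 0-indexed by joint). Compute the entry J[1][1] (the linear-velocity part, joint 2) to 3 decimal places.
-4.125

axis z_1 = (-0.8660,0.5000,0.0000); lever o_n−o_1 = (-4.3391,5.6806,-4.7631)
cross product → J_v[:, 1] = (-2.3816,-4.1250,-2.7500)
J_ω[:, 1] = z_1
entry J[1][1] = -4.1250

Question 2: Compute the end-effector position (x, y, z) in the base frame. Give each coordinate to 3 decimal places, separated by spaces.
-2.839 8.279 -2.763

after link 1: o_1 = (1.5000, 2.5981, 2.0000)
after link 2: o_2 = (-0.9641, 6.3301, -1.4641)
after link 3: o_3 = (-2.8391, 8.2787, -2.7631)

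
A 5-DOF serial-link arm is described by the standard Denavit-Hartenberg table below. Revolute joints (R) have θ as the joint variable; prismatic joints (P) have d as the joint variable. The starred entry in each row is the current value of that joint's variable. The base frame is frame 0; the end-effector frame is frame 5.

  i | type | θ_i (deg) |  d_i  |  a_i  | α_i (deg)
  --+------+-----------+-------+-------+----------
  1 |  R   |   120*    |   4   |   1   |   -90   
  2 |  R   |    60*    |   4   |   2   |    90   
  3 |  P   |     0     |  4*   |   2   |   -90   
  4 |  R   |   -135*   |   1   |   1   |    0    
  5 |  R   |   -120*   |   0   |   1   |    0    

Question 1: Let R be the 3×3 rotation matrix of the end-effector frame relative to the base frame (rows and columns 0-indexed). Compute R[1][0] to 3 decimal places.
-0.837

End-effector x-axis (col 0 of R) = (0.4830,-0.8365,-0.2588)
R[1][0] = -0.8365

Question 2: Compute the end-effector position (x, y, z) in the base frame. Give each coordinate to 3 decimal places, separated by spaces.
-7.209 2.486 3.243

after link 1: o_1 = (-0.5000, 0.8660, 4.0000)
after link 2: o_2 = (-4.4641, -0.2679, 2.2679)
after link 3: o_3 = (-6.6962, 3.5981, 2.5359)
after link 4: o_4 = (-7.6916, 3.3222, 3.5018)
after link 5: o_5 = (-7.2086, 2.4857, 3.2430)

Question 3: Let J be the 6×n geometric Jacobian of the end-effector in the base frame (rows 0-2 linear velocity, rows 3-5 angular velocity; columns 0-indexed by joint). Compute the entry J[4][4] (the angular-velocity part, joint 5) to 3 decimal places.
axis z_4 = (-0.8660,-0.5000,0.0000); lever o_n−o_4 = (0.4830,-0.8365,-0.2588)
cross product → J_v[:, 4] = (0.1294,-0.2241,0.9659)
J_ω[:, 4] = z_4
entry J[4][4] = -0.5000

-0.500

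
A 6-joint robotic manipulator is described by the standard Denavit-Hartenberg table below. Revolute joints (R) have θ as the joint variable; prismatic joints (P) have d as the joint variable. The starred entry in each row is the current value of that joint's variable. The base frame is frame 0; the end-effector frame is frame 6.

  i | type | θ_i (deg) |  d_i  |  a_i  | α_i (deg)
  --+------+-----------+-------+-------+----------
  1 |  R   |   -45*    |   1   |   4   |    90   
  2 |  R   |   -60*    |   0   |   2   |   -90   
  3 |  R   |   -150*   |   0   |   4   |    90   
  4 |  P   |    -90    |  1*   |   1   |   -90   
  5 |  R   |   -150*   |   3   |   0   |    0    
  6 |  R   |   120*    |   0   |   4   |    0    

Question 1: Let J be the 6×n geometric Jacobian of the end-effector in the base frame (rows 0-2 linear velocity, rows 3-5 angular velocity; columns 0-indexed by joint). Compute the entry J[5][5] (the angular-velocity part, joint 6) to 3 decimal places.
0.750

axis z_5 = (-0.6597,-0.0474,0.7500); lever o_n−o_5 = (-1.2501,3.6996,-0.8660)
cross product → J_v[:, 5] = (-2.7337,-1.5089,-2.5000)
J_ω[:, 5] = z_5
entry J[5][5] = 0.7500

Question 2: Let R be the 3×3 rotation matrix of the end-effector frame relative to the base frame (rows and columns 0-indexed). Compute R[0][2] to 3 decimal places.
-0.660

End-effector z-axis (col 2 of R) = (-0.6597,-0.0474,0.7500)
R[0][2] = -0.6597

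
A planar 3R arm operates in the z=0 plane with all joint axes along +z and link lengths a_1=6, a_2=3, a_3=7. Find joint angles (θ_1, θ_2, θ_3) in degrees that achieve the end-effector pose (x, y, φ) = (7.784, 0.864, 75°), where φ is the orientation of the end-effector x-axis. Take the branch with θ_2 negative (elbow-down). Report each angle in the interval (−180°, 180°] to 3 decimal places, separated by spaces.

-29.995 -45.017 150.012

wrist centre = target − a_3·(cos φ, sin φ) = (5.9723, -5.8975)
cos θ_2 = (70.4482−6²−3²)/(2·6·3) = 0.7069; θ_2 = -45.0171° (elbow-down)
β = atan2(-5.8975,5.9723) = -44.6390°; ψ = atan2(-2.1220,8.1207) = -14.6441°
θ_1 = β − ψ = -29.9949°
θ_3 = φ − θ_1 − θ_2 = 150.0120° (wrapped to (-180°,180°])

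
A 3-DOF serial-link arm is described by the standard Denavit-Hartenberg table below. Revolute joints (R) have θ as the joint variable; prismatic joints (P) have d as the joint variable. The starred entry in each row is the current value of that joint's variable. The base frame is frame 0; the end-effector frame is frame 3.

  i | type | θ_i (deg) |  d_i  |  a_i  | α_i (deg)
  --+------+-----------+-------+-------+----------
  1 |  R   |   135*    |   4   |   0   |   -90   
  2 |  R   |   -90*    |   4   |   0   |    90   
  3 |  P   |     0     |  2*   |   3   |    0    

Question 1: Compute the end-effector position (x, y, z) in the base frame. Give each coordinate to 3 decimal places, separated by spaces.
after link 1: o_1 = (0.0000, 0.0000, 4.0000)
after link 2: o_2 = (-2.8284, -2.8284, 4.0000)
after link 3: o_3 = (-1.4142, -4.2426, 7.0000)

-1.414 -4.243 7.000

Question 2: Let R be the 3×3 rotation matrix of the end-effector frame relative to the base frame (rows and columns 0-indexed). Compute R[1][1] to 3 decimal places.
-0.707

End-effector y-axis (col 1 of R) = (-0.7071,-0.7071,0.0000)
R[1][1] = -0.7071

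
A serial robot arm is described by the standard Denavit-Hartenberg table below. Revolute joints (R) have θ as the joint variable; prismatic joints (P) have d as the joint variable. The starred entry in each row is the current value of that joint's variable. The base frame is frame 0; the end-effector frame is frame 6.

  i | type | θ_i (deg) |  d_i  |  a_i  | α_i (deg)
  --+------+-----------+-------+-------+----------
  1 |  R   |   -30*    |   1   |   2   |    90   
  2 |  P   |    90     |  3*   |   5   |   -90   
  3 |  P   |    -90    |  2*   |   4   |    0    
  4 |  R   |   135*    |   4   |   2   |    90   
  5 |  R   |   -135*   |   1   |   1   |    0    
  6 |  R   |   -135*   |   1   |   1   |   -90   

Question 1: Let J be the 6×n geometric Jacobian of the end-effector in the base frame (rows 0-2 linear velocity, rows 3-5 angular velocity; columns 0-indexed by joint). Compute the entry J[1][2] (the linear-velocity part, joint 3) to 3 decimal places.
prismatic axis z_2 = (-0.8660,0.5000,0.0000)
J_v[:, 2] = z_2; J_ω[:, 2] = (0,0,0)
entry J[1][2] = 0.5000

0.500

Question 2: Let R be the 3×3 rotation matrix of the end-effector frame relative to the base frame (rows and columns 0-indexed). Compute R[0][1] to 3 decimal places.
End-effector y-axis (col 1 of R) = (0.3536,0.6124,-0.7071)
R[0][1] = 0.3536

0.354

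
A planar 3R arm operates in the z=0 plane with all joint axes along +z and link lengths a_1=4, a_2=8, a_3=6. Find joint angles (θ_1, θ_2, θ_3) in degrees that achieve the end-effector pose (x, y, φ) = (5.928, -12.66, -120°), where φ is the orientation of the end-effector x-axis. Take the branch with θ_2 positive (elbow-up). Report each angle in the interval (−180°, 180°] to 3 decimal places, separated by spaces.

-60.009 30.013 -90.005

wrist centre = target − a_3·(cos φ, sin φ) = (8.9280, -7.4638)
cos θ_2 = (135.4182−4²−8²)/(2·4·8) = 0.8659; θ_2 = 30.0133° (elbow-up)
β = atan2(-7.4638,8.9280) = -39.8958°; ψ = atan2(4.0016,10.9273) = 20.1129°
θ_1 = β − ψ = -60.0087°
θ_3 = φ − θ_1 − θ_2 = -90.0046° (wrapped to (-180°,180°])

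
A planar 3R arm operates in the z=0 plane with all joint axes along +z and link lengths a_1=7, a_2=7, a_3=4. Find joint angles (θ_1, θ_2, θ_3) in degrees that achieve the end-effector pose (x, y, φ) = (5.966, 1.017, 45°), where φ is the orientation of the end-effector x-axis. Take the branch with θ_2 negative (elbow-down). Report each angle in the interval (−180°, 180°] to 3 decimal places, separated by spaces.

45.003 -150.005 150.002

wrist centre = target − a_3·(cos φ, sin φ) = (3.1376, -1.8114)
cos θ_2 = (13.1256−7²−7²)/(2·7·7) = -0.8661; θ_2 = -150.0045° (elbow-down)
β = atan2(-1.8114,3.1376) = -29.9993°; ψ = atan2(-3.4995,0.9375) = -75.0023°
θ_1 = β − ψ = 45.0030°
θ_3 = φ − θ_1 − θ_2 = 150.0016° (wrapped to (-180°,180°])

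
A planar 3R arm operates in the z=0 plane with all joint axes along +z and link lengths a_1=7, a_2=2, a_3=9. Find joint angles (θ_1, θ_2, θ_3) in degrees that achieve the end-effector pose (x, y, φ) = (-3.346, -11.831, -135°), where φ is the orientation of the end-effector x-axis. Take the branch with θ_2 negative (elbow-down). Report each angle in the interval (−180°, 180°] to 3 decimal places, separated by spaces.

wrist centre = target − a_3·(cos φ, sin φ) = (3.0180, -5.4670)
cos θ_2 = (38.9966−7²−2²)/(2·7·2) = -0.5001; θ_2 = -120.0080° (elbow-down)
β = atan2(-5.4670,3.0180) = -61.1001°; ψ = atan2(-1.7319,5.9998) = -16.1015°
θ_1 = β − ψ = -44.9986°
θ_3 = φ − θ_1 − θ_2 = 30.0066° (wrapped to (-180°,180°])

-44.999 -120.008 30.007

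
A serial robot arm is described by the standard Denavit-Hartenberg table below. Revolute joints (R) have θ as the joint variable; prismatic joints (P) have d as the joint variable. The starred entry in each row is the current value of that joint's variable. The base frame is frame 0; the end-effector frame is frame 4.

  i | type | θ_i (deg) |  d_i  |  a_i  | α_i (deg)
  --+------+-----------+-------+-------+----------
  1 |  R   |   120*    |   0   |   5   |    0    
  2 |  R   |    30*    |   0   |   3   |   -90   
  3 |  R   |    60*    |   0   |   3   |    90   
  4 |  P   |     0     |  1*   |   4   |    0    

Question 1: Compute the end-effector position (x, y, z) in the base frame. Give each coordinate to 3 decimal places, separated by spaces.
-8.879 8.013 -5.562

after link 1: o_1 = (-2.5000, 4.3301, 0.0000)
after link 2: o_2 = (-5.0981, 5.8301, 0.0000)
after link 3: o_3 = (-6.3971, 6.5801, -2.5981)
after link 4: o_4 = (-8.8792, 8.0131, -5.5622)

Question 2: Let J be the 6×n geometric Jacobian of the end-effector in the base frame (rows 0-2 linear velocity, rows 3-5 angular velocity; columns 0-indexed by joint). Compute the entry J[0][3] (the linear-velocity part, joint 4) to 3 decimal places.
-0.750

prismatic axis z_3 = (-0.7500,0.4330,0.5000)
J_v[:, 3] = z_3; J_ω[:, 3] = (0,0,0)
entry J[0][3] = -0.7500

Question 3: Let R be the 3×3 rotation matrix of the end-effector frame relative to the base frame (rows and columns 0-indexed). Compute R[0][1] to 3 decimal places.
End-effector y-axis (col 1 of R) = (-0.5000,-0.8660,0.0000)
R[0][1] = -0.5000

-0.500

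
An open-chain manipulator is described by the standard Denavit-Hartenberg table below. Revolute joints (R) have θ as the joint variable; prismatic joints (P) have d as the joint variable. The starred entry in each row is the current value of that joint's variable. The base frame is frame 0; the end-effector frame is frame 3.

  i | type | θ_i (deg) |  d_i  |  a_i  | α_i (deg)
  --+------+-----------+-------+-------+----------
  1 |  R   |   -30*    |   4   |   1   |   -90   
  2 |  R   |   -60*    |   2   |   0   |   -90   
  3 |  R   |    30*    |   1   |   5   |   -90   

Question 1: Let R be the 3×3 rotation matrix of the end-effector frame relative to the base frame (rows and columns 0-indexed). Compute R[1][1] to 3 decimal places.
0.433

End-effector y-axis (col 1 of R) = (-0.7500,0.4330,0.5000)
R[1][1] = 0.4330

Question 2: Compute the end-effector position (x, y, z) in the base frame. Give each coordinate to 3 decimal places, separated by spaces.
3.241 -2.449 7.250

after link 1: o_1 = (0.8660, -0.5000, 4.0000)
after link 2: o_2 = (1.8660, 1.2321, 4.0000)
after link 3: o_3 = (3.2410, -2.4486, 7.2500)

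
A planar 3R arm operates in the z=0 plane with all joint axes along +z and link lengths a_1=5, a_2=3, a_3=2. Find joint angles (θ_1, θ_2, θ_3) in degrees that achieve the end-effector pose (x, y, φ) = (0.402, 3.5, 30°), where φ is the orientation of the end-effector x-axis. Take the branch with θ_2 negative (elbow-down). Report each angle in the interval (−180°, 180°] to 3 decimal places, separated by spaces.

wrist centre = target − a_3·(cos φ, sin φ) = (-1.3301, 2.5000)
cos θ_2 = (8.0190−5²−3²)/(2·5·3) = -0.8660; θ_2 = -150.0008° (elbow-down)
β = atan2(2.5000,-1.3301) = 118.0139°; ψ = atan2(-1.5000,2.4019) = -31.9844°
θ_1 = β − ψ = 149.9983°
θ_3 = φ − θ_1 − θ_2 = 30.0025° (wrapped to (-180°,180°])

149.998 -150.001 30.003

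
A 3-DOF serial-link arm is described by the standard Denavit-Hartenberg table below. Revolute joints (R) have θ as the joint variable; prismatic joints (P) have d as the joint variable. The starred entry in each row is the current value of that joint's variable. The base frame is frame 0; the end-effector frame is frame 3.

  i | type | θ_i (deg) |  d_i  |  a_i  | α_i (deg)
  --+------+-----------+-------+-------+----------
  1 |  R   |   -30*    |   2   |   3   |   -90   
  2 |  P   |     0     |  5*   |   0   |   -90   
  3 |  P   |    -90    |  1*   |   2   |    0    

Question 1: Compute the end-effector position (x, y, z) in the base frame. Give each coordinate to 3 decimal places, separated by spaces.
6.098 4.562 1.000

after link 1: o_1 = (2.5981, -1.5000, 2.0000)
after link 2: o_2 = (5.0981, 2.8301, 2.0000)
after link 3: o_3 = (6.0981, 4.5622, 1.0000)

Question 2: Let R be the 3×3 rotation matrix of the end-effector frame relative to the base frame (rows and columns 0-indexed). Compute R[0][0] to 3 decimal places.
0.500

End-effector x-axis (col 0 of R) = (0.5000,0.8660,0.0000)
R[0][0] = 0.5000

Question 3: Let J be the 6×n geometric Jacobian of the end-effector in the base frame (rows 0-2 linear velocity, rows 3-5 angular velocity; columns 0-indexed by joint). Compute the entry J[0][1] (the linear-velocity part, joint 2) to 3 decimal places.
0.500

prismatic axis z_1 = (0.5000,0.8660,0.0000)
J_v[:, 1] = z_1; J_ω[:, 1] = (0,0,0)
entry J[0][1] = 0.5000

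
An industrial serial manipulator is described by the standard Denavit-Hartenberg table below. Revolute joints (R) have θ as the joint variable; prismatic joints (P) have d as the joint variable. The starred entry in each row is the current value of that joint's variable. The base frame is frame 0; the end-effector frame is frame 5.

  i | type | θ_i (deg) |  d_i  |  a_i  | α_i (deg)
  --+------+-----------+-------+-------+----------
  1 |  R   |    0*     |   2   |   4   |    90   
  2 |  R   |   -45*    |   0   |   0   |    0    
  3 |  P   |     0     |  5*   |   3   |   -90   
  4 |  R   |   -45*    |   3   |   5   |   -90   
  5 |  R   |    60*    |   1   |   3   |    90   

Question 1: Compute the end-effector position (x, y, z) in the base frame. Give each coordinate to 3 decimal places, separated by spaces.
10.156 -8.889 -3.587

after link 1: o_1 = (4.0000, 0.0000, 2.0000)
after link 2: o_2 = (4.0000, 0.0000, 2.0000)
after link 3: o_3 = (6.1213, -5.0000, -0.1213)
after link 4: o_4 = (10.7426, -8.5355, -0.5000)
after link 5: o_5 = (10.1555, -8.8891, -3.5871)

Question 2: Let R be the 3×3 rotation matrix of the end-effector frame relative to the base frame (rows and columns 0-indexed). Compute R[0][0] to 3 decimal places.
-0.362

End-effector x-axis (col 0 of R) = (-0.3624,-0.3536,-0.8624)
R[0][0] = -0.3624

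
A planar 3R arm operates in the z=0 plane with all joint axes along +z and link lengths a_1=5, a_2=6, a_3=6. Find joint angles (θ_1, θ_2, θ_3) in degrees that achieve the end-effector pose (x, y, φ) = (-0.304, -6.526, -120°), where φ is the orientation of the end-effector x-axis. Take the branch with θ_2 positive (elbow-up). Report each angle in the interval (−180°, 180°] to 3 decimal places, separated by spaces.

wrist centre = target − a_3·(cos φ, sin φ) = (2.6960, -1.3298)
cos θ_2 = (9.0369−5²−6²)/(2·5·6) = -0.8661; θ_2 = 150.0030° (elbow-up)
β = atan2(-1.3298,2.6960) = -26.2556°; ψ = atan2(2.9997,-0.1963) = 93.7442°
θ_1 = β − ψ = -119.9998°
θ_3 = φ − θ_1 − θ_2 = -150.0032° (wrapped to (-180°,180°])

-120.000 150.003 -150.003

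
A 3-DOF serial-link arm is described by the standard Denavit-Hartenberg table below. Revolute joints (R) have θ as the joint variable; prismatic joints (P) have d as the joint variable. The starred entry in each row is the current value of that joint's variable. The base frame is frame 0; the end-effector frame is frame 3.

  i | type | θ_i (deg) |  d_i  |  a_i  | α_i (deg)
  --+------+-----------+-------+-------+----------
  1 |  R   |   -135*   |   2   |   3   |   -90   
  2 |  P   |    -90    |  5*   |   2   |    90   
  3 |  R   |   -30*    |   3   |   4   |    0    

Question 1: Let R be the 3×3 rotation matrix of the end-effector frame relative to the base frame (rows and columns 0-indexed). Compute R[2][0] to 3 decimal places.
0.866

End-effector x-axis (col 0 of R) = (-0.3536,0.3536,0.8660)
R[2][0] = 0.8660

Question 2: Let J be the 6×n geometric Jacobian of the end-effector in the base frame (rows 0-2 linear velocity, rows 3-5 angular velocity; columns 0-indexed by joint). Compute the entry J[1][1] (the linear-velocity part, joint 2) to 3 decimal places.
prismatic axis z_1 = (0.7071,-0.7071,0.0000)
J_v[:, 1] = z_1; J_ω[:, 1] = (0,0,0)
entry J[1][1] = -0.7071

-0.707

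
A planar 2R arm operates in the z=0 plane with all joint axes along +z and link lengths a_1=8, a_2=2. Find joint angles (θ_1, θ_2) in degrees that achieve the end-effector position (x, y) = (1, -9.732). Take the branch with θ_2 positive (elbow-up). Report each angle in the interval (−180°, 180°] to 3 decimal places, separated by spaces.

cos θ_2 = (95.7118−8²−2²)/(2·8·2) = 0.8660; θ_2 = 30.0035° (elbow-up)
β = atan2(-9.7320,1.0000) = -84.1332°; ψ = atan2(1.0001,9.7320) = 5.8674°
θ_1 = β − ψ = -90.0006°

-90.001 30.004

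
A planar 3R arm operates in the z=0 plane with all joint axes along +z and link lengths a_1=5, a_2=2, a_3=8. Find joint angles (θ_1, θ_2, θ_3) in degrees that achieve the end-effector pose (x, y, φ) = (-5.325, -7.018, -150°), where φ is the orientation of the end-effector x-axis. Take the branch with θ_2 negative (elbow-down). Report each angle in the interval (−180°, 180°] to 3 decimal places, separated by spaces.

wrist centre = target − a_3·(cos φ, sin φ) = (1.6032, -3.0180)
cos θ_2 = (11.6786−5²−2²)/(2·5·2) = -0.8661; θ_2 = -150.0052° (elbow-down)
β = atan2(-3.0180,1.6032) = -62.0221°; ψ = atan2(-0.9998,3.2679) = -17.0122°
θ_1 = β − ψ = -45.0100°
θ_3 = φ − θ_1 − θ_2 = 45.0152° (wrapped to (-180°,180°])

-45.010 -150.005 45.015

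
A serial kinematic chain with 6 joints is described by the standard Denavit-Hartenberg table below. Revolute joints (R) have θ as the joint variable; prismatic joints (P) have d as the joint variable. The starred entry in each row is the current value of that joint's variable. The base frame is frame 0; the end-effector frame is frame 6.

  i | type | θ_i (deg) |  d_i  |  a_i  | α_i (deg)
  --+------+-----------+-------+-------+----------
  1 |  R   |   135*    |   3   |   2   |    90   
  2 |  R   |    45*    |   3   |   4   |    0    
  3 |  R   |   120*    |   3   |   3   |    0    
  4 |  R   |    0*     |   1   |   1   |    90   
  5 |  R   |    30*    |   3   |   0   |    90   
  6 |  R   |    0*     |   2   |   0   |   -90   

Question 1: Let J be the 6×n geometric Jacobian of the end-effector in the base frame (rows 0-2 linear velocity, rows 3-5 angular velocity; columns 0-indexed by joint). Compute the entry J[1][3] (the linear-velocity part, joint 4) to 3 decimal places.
-2.415

axis z_3 = (0.7071,0.7071,0.0000); lever o_n−o_3 = (0.2993,-1.3346,3.4154)
cross product → J_v[:, 3] = (2.4151,-2.4151,-1.1554)
J_ω[:, 3] = z_3
entry J[1][3] = -2.4151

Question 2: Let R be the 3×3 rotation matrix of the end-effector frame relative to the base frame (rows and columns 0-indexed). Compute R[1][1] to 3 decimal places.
End-effector y-axis (col 1 of R) = (0.2709,0.9539,-0.1294)
R[1][1] = 0.9539

0.954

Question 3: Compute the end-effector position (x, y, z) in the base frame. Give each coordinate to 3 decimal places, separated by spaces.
3.177 4.273 10.020

after link 1: o_1 = (-1.4142, 1.4142, 3.0000)
after link 2: o_2 = (-1.2929, 5.5355, 5.8284)
after link 3: o_3 = (2.8775, 5.6078, 6.6049)
after link 4: o_4 = (4.2676, 5.6319, 6.8637)
after link 5: o_5 = (3.7185, 6.1809, 9.7615)
after link 6: o_6 = (3.1768, 4.2732, 10.0203)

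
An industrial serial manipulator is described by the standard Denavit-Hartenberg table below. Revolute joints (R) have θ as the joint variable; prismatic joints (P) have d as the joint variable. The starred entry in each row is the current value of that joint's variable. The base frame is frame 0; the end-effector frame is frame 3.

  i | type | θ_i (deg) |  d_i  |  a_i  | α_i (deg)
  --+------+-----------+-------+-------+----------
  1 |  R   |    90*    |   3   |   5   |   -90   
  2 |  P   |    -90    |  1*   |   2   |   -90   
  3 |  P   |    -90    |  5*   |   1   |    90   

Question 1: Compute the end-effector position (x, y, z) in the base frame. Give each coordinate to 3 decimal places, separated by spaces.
after link 1: o_1 = (0.0000, 5.0000, 3.0000)
after link 2: o_2 = (-1.0000, 5.0000, 5.0000)
after link 3: o_3 = (-2.0000, 10.0000, 5.0000)

-2.000 10.000 5.000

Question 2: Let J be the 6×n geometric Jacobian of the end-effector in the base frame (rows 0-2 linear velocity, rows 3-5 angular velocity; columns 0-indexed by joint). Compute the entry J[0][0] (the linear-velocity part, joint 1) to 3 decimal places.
axis z_0 = ẑ; lever o_n−o_0 = (-2.0000,10.0000,5.0000)
cross product → J_v[:, 0] = (-10.0000,-2.0000,0.0000)
J_ω[:, 0] = z_0
entry J[0][0] = -10.0000

-10.000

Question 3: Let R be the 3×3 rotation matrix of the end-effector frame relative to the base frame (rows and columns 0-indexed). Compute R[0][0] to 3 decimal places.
End-effector x-axis (col 0 of R) = (-1.0000,0.0000,0.0000)
R[0][0] = -1.0000

-1.000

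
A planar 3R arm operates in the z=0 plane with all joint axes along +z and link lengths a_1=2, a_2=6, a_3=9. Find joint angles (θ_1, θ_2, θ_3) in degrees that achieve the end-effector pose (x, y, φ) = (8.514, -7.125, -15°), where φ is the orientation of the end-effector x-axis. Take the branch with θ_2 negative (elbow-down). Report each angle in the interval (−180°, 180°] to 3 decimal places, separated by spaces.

wrist centre = target − a_3·(cos φ, sin φ) = (-0.1793, -4.7956)
cos θ_2 = (23.0302−2²−6²)/(2·2·6) = -0.7071; θ_2 = -134.9974° (elbow-down)
β = atan2(-4.7956,-0.1793) = -92.1416°; ψ = atan2(-4.2428,-2.2424) = -117.8576°
θ_1 = β − ψ = 25.7160°
θ_3 = φ − θ_1 − θ_2 = 94.2814° (wrapped to (-180°,180°])

25.716 -134.997 94.281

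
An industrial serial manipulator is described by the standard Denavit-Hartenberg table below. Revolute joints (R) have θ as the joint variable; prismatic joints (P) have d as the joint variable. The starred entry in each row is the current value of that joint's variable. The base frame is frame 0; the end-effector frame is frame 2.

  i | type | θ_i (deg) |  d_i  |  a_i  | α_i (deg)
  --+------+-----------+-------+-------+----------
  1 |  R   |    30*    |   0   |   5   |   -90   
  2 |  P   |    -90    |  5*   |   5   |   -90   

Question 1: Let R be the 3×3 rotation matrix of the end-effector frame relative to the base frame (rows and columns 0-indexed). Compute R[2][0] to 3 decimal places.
1.000

End-effector x-axis (col 0 of R) = (0.0000,-0.0000,1.0000)
R[2][0] = 1.0000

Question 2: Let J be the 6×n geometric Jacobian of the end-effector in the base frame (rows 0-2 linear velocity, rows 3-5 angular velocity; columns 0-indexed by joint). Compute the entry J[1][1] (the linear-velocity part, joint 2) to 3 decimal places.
0.866

prismatic axis z_1 = (-0.5000,0.8660,0.0000)
J_v[:, 1] = z_1; J_ω[:, 1] = (0,0,0)
entry J[1][1] = 0.8660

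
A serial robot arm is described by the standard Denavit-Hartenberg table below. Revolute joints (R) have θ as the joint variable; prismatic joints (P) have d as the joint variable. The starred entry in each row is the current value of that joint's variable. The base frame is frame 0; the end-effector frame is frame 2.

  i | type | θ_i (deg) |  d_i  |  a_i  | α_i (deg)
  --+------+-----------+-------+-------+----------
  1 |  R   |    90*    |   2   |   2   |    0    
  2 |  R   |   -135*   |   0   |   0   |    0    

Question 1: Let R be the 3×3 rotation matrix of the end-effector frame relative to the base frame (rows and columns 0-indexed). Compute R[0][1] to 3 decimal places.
End-effector y-axis (col 1 of R) = (0.7071,0.7071,0.0000)
R[0][1] = 0.7071

0.707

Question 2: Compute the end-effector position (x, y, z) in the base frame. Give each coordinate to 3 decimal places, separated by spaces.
after link 1: o_1 = (0.0000, 2.0000, 2.0000)
after link 2: o_2 = (0.0000, 2.0000, 2.0000)

0.000 2.000 2.000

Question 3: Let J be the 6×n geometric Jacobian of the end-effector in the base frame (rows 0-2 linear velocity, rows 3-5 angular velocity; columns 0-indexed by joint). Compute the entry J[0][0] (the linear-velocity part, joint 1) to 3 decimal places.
axis z_0 = ẑ; lever o_n−o_0 = (0.0000,2.0000,2.0000)
cross product → J_v[:, 0] = (-2.0000,0.0000,0.0000)
J_ω[:, 0] = z_0
entry J[0][0] = -2.0000

-2.000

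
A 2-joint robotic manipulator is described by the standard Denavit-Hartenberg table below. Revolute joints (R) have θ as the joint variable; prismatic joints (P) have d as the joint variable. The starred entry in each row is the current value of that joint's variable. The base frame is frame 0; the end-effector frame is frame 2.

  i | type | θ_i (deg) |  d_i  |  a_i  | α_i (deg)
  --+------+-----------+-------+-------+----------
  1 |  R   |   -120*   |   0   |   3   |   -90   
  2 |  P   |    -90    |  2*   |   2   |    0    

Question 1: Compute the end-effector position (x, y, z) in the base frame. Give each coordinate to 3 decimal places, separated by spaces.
0.232 -3.598 2.000

after link 1: o_1 = (-1.5000, -2.5981, 0.0000)
after link 2: o_2 = (0.2321, -3.5981, 2.0000)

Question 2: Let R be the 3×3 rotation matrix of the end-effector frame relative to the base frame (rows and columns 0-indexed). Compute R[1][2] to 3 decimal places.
-0.500

End-effector z-axis (col 2 of R) = (0.8660,-0.5000,0.0000)
R[1][2] = -0.5000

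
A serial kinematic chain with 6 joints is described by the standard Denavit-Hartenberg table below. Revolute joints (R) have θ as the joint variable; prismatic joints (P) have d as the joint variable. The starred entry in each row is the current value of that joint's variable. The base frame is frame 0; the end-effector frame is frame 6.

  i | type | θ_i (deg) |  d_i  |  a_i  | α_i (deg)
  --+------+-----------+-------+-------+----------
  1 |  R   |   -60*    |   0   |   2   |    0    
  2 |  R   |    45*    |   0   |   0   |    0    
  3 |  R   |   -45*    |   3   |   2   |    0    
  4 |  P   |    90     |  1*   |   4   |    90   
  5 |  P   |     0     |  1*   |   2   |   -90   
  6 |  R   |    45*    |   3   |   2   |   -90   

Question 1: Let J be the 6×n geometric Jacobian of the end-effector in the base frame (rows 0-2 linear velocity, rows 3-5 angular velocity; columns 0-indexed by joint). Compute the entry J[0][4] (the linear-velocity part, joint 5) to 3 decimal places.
0.500

prismatic axis z_4 = (0.5000,-0.8660,0.0000)
J_v[:, 4] = z_4; J_ω[:, 4] = (0,0,0)
entry J[0][4] = 0.5000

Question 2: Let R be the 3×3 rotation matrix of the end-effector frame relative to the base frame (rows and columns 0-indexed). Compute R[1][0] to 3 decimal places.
End-effector x-axis (col 0 of R) = (0.2588,0.9659,0.0000)
R[1][0] = 0.9659

0.966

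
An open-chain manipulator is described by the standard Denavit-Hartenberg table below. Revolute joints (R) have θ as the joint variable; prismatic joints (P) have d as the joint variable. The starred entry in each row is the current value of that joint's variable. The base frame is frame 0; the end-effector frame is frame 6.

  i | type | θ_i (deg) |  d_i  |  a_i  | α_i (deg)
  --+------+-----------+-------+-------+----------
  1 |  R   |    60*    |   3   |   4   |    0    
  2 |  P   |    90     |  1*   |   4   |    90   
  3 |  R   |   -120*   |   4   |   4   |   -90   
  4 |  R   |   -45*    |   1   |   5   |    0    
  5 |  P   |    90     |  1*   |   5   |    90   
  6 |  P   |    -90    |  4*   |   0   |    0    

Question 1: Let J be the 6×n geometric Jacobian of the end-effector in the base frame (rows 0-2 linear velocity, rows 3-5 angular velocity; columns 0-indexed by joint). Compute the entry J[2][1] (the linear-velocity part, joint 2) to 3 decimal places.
prismatic axis z_1 = (0.0000,0.0000,1.0000)
J_v[:, 1] = z_1; J_ω[:, 1] = (0,0,0)
entry J[2][1] = 1.0000

1.000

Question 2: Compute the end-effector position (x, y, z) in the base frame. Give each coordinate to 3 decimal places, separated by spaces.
after link 1: o_1 = (2.0000, 3.4641, 3.0000)
after link 2: o_2 = (-1.4641, 5.4641, 4.0000)
after link 3: o_3 = (2.2679, 7.9282, 0.5359)
after link 4: o_4 = (4.8166, 10.5392, -3.0260)
after link 5: o_5 = (3.8298, 7.0265, -6.5878)
after link 6: o_6 = (6.4688, 8.7688, -9.0373)

6.469 8.769 -9.037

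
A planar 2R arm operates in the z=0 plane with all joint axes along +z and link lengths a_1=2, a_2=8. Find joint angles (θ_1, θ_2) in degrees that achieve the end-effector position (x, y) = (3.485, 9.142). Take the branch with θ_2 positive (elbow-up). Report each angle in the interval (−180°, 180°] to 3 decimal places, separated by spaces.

45.025 29.969

cos θ_2 = (95.7214−2²−8²)/(2·2·8) = 0.8663; θ_2 = 29.9693° (elbow-up)
β = atan2(9.1420,3.4850) = 69.1328°; ψ = atan2(3.9963,8.9303) = 24.1083°
θ_1 = β − ψ = 45.0245°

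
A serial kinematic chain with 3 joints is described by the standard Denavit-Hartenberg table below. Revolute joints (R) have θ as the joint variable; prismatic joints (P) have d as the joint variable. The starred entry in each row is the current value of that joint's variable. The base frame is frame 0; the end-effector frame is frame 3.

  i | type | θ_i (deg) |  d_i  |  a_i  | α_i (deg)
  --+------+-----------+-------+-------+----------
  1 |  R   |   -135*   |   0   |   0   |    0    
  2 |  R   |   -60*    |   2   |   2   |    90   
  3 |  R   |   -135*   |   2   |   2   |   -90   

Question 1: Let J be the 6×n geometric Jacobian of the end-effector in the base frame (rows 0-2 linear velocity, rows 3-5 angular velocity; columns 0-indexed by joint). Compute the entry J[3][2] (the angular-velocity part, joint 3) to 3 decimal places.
0.259

axis z_2 = (0.2588,0.9659,0.0000); lever o_n−o_2 = (1.8837,1.5658,-1.4142)
cross product → J_v[:, 2] = (-1.3660,0.3660,-1.4142)
J_ω[:, 2] = z_2
entry J[3][2] = 0.2588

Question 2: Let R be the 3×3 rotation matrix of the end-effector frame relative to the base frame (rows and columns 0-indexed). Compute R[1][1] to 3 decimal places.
End-effector y-axis (col 1 of R) = (-0.2588,-0.9659,-0.0000)
R[1][1] = -0.9659

-0.966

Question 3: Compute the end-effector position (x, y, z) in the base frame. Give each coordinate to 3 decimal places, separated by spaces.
after link 1: o_1 = (0.0000, 0.0000, 0.0000)
after link 2: o_2 = (-1.9319, 0.5176, 2.0000)
after link 3: o_3 = (-0.0482, 2.0835, 0.5858)

-0.048 2.083 0.586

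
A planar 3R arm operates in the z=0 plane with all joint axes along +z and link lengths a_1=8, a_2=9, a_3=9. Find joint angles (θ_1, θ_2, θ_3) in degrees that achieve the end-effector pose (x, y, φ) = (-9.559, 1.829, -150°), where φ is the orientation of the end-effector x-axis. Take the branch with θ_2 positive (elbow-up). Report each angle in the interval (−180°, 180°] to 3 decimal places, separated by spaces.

wrist centre = target − a_3·(cos φ, sin φ) = (-1.7648, 6.3290)
cos θ_2 = (43.1707−8²−9²)/(2·8·9) = -0.7071; θ_2 = 135.0034° (elbow-up)
β = atan2(6.3290,-1.7648) = 105.5805°; ψ = atan2(6.3636,1.6357) = 75.5850°
θ_1 = β − ψ = 29.9955°
θ_3 = φ − θ_1 − θ_2 = 45.0011° (wrapped to (-180°,180°])

29.996 135.003 45.001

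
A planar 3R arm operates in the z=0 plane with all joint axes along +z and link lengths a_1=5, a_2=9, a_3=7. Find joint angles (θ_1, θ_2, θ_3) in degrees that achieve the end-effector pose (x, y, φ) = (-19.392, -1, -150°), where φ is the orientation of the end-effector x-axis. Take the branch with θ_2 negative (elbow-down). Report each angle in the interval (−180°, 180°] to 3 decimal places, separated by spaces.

wrist centre = target − a_3·(cos φ, sin φ) = (-13.3298, 2.5000)
cos θ_2 = (183.9342−5²−9²)/(2·5·9) = 0.8659; θ_2 = -30.0103° (elbow-down)
β = atan2(2.5000,-13.3298) = 169.3776°; ψ = atan2(-4.5014,12.7934) = -19.3846°
θ_1 = β − ψ = 188.7622°
θ_3 = φ − θ_1 − θ_2 = 51.2481° (wrapped to (-180°,180°])

-171.238 -30.010 51.248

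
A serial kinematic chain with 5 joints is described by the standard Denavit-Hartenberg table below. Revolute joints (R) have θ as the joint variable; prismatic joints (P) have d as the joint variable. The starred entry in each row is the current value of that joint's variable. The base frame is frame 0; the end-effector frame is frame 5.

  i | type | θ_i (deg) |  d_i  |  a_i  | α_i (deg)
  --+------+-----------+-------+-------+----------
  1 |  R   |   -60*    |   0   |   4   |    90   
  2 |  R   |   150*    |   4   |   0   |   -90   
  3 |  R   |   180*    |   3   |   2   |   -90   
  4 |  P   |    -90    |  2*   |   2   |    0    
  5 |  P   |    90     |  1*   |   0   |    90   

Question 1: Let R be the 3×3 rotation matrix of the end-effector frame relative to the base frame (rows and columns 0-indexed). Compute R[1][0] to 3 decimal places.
-0.750

End-effector x-axis (col 0 of R) = (0.4330,-0.7500,-0.5000)
R[1][0] = -0.7500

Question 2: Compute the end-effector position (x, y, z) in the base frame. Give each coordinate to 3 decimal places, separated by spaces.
-4.446 -6.299 -5.330

after link 1: o_1 = (2.0000, -3.4641, 0.0000)
after link 2: o_2 = (-1.4641, -5.4641, 0.0000)
after link 3: o_3 = (-1.3481, -5.6651, -3.5981)
after link 4: o_4 = (-3.5801, -5.7990, -5.3301)
after link 5: o_5 = (-4.4462, -6.2990, -5.3301)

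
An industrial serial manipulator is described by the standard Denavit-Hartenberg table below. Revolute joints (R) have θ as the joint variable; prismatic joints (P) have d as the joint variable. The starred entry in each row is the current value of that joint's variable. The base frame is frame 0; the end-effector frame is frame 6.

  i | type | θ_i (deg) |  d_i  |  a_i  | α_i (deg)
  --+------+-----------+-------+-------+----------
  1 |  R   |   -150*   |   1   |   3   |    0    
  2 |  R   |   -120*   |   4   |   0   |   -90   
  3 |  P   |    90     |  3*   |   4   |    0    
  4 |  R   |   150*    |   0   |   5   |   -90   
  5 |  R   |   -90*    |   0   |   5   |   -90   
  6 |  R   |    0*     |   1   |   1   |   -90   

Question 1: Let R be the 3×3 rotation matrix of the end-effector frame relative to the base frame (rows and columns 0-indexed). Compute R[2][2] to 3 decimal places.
End-effector z-axis (col 2 of R) = (0.0000,-0.8660,-0.5000)
R[2][2] = -0.5000

-0.500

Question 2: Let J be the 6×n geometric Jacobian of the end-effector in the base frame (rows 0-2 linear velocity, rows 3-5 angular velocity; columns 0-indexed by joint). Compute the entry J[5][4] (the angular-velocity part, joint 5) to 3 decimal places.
0.500

axis z_4 = (-0.0000,0.8660,0.5000); lever o_n−o_4 = (-6.0000,-0.5000,0.8660)
cross product → J_v[:, 4] = (1.0000,-3.0000,5.1962)
J_ω[:, 4] = z_4
entry J[5][4] = 0.5000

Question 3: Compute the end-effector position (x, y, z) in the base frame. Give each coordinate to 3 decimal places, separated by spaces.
-11.598 -4.500 6.196

after link 1: o_1 = (-2.5981, -1.5000, 1.0000)
after link 2: o_2 = (-2.5981, -1.5000, 5.0000)
after link 3: o_3 = (-5.5981, -1.5000, 1.0000)
after link 4: o_4 = (-5.5981, -4.0000, 5.3301)
after link 5: o_5 = (-10.5981, -4.0000, 5.3301)
after link 6: o_6 = (-11.5981, -4.5000, 6.1962)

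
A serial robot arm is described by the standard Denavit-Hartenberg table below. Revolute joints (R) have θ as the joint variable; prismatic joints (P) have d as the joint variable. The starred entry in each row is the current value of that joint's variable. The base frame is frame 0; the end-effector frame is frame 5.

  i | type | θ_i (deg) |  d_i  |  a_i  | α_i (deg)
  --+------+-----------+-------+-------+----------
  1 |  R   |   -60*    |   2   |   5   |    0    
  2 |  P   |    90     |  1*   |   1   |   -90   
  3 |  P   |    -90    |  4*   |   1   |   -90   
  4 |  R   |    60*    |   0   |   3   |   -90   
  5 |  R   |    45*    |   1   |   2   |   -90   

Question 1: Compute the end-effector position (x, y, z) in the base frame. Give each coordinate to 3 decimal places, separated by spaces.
2.303 -4.817 5.341

after link 1: o_1 = (2.5000, -4.3301, 2.0000)
after link 2: o_2 = (3.3660, -3.8301, 3.0000)
after link 3: o_3 = (1.3660, -0.3660, 4.0000)
after link 4: o_4 = (2.6651, -2.6160, 5.5000)
after link 5: o_5 = (2.3027, -4.8168, 5.3411)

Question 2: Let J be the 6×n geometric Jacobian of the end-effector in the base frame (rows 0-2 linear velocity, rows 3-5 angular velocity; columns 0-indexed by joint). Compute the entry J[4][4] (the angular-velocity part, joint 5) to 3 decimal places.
-0.433

axis z_4 = (0.2500,-0.4330,-0.8660); lever o_n−o_4 = (-0.3624,-2.2008,-0.1589)
cross product → J_v[:, 4] = (-1.8371,0.3536,-0.7071)
J_ω[:, 4] = z_4
entry J[4][4] = -0.4330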